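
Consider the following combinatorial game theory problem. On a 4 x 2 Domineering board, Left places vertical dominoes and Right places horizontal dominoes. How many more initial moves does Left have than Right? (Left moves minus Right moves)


Board is 4 x 2 (rows x cols).
Left (vertical) placements: (rows-1) * cols = 3 * 2 = 6
Right (horizontal) placements: rows * (cols-1) = 4 * 1 = 4
Advantage = Left - Right = 6 - 4 = 2

2


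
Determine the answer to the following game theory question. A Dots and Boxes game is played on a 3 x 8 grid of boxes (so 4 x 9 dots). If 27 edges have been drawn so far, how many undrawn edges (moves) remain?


Grid: 3 x 8 boxes, i.e. 4 rows and 9 columns of dots.
Horizontal edges: (rows + 1) * cols = 4 * 8 = 32
Vertical edges: rows * (cols + 1) = 3 * 9 = 27
Total edges: 32 + 27 = 59
Edges drawn: 27
Remaining: 59 - 27 = 32

32


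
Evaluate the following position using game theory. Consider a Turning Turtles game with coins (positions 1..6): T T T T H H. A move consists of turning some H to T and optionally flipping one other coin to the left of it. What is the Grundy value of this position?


Coins: T T T T H H
Key fact: a single head at position k behaves exactly like a Nim heap of size k (turning it to T and optionally flipping a coin at j < k corresponds to moving the heap from k to j, or to 0), and heads combine as a disjunctive sum (two heads at the same place would cancel, matching j XOR j = 0). So the Nim-value is the XOR of the 1-indexed positions of the heads.
Face-up positions (1-indexed): [5, 6]
XOR 0 with 5: 0 XOR 5 = 5
XOR 5 with 6: 5 XOR 6 = 3
Nim-value = 3

3


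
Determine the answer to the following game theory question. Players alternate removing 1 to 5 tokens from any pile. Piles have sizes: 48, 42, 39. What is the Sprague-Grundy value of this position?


Subtraction set: {1, 2, 3, 4, 5}
For this subtraction set, G(n) = n mod 6 (period = max + 1 = 6).
Pile 1 (size 48): G(48) = 48 mod 6 = 0
Pile 2 (size 42): G(42) = 42 mod 6 = 0
Pile 3 (size 39): G(39) = 39 mod 6 = 3
Total Grundy value = XOR of all: 0 XOR 0 XOR 3 = 3

3


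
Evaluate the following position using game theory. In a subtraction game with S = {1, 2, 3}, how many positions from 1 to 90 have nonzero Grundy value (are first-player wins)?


Subtraction set S = {1, 2, 3}, so G(n) = n mod 4.
G(n) = 0 when n is a multiple of 4.
Multiples of 4 in [1, 90]: 22
N-positions (nonzero Grundy) = 90 - 22 = 68

68


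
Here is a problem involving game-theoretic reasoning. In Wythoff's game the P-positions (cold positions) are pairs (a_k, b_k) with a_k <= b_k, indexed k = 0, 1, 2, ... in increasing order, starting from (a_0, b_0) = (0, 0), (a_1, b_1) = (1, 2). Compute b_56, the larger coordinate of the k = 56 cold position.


By Wythoff's theorem, a_k = floor(k * phi) and b_k = floor(k * phi^2) = a_k + k, where phi = (1 + sqrt(5))/2 is the golden ratio.
phi = (1 + sqrt(5))/2 = 1.618034
phi^2 = phi + 1 = 2.618034
k = 56
k * phi^2 = 56 * 2.618034 = 146.609903
b_56 = floor(k * phi^2) = 146 (check: a_56 + k = 90 + 56 = 146)

146


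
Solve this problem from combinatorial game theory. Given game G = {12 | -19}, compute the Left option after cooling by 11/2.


Original game: {12 | -19} (a switch {a | b} with a > b).
Cooling by t (for t below the temperature (a - b)/2 = 31/2) taxes each move by t: {a | b} cooled by t is {a - t | b + t}.
Cooling amount: t = 11/2
Cooled Left option: 12 - 11/2 = 13/2
Cooled Right option: -19 + 11/2 = -27/2
Cooled game: {13/2 | -27/2}
Left option = 13/2

13/2


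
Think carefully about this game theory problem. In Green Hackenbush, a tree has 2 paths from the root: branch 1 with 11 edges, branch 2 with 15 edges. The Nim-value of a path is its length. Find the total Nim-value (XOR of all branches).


The tree has 2 branches from the ground vertex.
In Green Hackenbush, the Nim-value of a simple path of length k is k.
Branch 1: length 11, Nim-value = 11
Branch 2: length 15, Nim-value = 15
Total Nim-value = XOR of all branch values:
0 XOR 11 = 11
11 XOR 15 = 4
Nim-value of the tree = 4

4


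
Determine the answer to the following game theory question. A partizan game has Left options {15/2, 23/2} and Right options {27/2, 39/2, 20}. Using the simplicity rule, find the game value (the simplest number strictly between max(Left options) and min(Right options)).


Left options: {15/2, 23/2}, max = 23/2
Right options: {27/2, 39/2, 20}, min = 27/2
All options are numbers and max(Left) < min(Right), so by the simplicity theorem the value is the simplest (earliest-born) number strictly between 23/2 and 27/2.
Integers 12 through 13 all lie strictly between 23/2 and 27/2.
Among integers, the simplest (lowest birthday = smallest |n|; 0 is born on day 0, +-n on day n) is 12.
No non-integer in the interval can be simpler: if x is a non-integer in the interval, then floor(x) or ceil(x) also lies in the interval (the interval contains an integer), and both are proper prefixes of x's sign expansion, i.e. born earlier. So the game value is 12.
Game value = 12

12


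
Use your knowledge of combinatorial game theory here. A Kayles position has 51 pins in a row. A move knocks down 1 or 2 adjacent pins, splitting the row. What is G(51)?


Kayles: a move removes 1 or 2 adjacent pins from a contiguous row.
Removing pins from a row of k leaves two independent rows (a, b) with a + b = k - 1 (one pin) or a + b = k - 2 (two pins); an end removal gives a = 0.
By Sprague-Grundy, G(k) = mex{ G(a) XOR G(b) } over all these splits. G(0) = 0.
G(1): splits (0,0):0^0=0 -> mex({0}) = 1
G(2): splits (0,1):0^1=1 (0,0):0^0=0 -> mex({0, 1}) = 2
G(3): splits (0,2):0^2=2 (1,1):1^1=0 (0,1):0^1=1 -> mex({0, 1, 2}) = 3
G(4): splits (0,3):0^3=3 (1,2):1^2=3 (0,2):0^2=2 (1,1):1^1=0 -> mex({0, 2, 3}) = 1
G(5): splits (0,4):0^1=1 (1,3):1^3=2 (2,2):2^2=0 (0,3):0^3=3 (1,2):1^2=3 -> mex({0, 1, 2, 3}) = 4
G(6) = mex({0, 1, 2, 4}) = 3
G(7) = mex({0, 1, 3, 4, 5}) = 2
G(8) = mex({0, 2, 3, 5, 6}) = 1
G(9) = mex({0, 1, 2, 3, 6, 7}) = 4
G(10) = mex({0, 1, 3, 4, 5, 7}) = 2
G(11) = mex({0, 1, 2, 3, 4, 5}) = 6
G(12) = mex({0, 1, 2, 3, 5, 6, 7}) = 4
G(13) = mex({0, 2, 3, 4, 6, 7}) = 1
G(14) = mex({0, 1, 4, 5, 6, 7}) = 2
G(15) = mex({0, 1, 2, 3, 4, 5, 6}) = 7
G(16) = mex({0, 2, 3, 5, 6, 7}) = 1
G(17) = mex({0, 1, 2, 3, 5, 6, 7}) = 4
G(18) = mex({0, 1, 2, 4, 5, 6}) = 3
G(19) = mex({0, 1, 3, 4, 5, 7}) = 2
G(20) = mex({0, 2, 3, 4, 5, 6, 7}) = 1
G(21) = mex({0, 1, 2, 3, 5, 6, 7}) = 4
G(22) = mex({0, 1, 2, 3, 4, 5, 7}) = 6
G(23) = mex({0, 1, 2, 3, 4, 5, 6}) = 7
G(24) = mex({0, 1, 2, 3, 5, 6, 7}) = 4
G(25) = mex({0, 2, 3, 4, 6, 7}) = 1
G(26) = mex({0, 1, 3, 4, 5, 6, 7}) = 2
G(27) = mex({0, 1, 2, 3, 4, 5, 6, 7}) = 8
G(28) = mex({0, 1, 2, 3, 4, 6, 7, 8}) = 5
G(29) = mex({0, 1, 2, 3, 5, 6, 7, 8, 9}) = 4
G(30) = mex({0, 1, 2, 3, 4, 5, 6, 9, 10}) = 7
G(31) = mex({0, 1, 3, 4, 5, 7, 10, 11}) = 2
G(32) = mex({0, 2, 3, 4, 5, 6, 7, 9, 11}) = 1
G(33) = mex({0, 1, 2, 3, 4, 5, 6, 7, 9, 12}) = 8
G(34) = mex({0, 1, 2, 3, 4, 5, 7, 8, 11, 12}) = 6
G(35) = mex({0, 1, 2, 3, 4, 5, 6, 8, 9, 10, 11}) = 7
G(36) = mex({0, 1, 2, 3, 5, 6, 7, 9, 10}) = 4
G(37) = mex({0, 2, 3, 4, 6, 7, 9, 10, 11, 12}) = 1
G(38) = mex({0, 1, 3, 4, 5, 6, 7, 9, 10, 11, 12}) = 2
G(39) = mex({0, 1, 2, 4, 5, 6, 7, 9, 10, 12, 14}) = 3
G(40) = mex({0, 2, 3, 4, 6, 7, 11, 12, 14}) = 1
G(41) = mex({0, 1, 2, 3, 5, 6, 7, 9, 10, 11, 12}) = 4
G(42) = mex({0, 1, 2, 3, 4, 5, 6, 9, 10}) = 7
G(43) = mex({0, 1, 3, 4, 5, 7, 9, 10, 12, 15}) = 2
G(44) = mex({0, 2, 3, 4, 5, 6, 7, 9, 10, 12, 15}) = 1
G(45) = mex({0, 1, 2, 3, 4, 5, 6, 7, 9, 10, 12, 14}) = 8
G(46) = mex({0, 1, 3, 4, 5, 7, 8, 11, 12, 14}) = 2
G(47) = mex({0, 1, 2, 3, 4, 5, 6, 8, 9, 10, 11, 12}) = 7
G(48) = mex({0, 1, 2, 3, 5, 6, 7, 9, 10}) = 4
G(49) = mex({0, 2, 3, 4, 6, 7, 9, 10, 11, 12, 15}) = 1
G(50) = mex({0, 1, 4, 5, 6, 7, 9, 11, 12, 14, 15}) = 2
G(51) = mex({0, 1, 2, 3, 4, 5, 6, 7, 9, 12, 14, 15}) = 8
Therefore G(51) = 8.

8


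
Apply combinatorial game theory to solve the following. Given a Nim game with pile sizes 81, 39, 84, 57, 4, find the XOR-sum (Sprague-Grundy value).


We need the XOR (exclusive or) of all pile sizes.
After XOR-ing pile 1 (size 81): 0 XOR 81 = 81
After XOR-ing pile 2 (size 39): 81 XOR 39 = 118
After XOR-ing pile 3 (size 84): 118 XOR 84 = 34
After XOR-ing pile 4 (size 57): 34 XOR 57 = 27
After XOR-ing pile 5 (size 4): 27 XOR 4 = 31
The Nim-value of this position is 31.

31


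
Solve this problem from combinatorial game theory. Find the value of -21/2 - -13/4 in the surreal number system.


x = -21/2, y = -13/4
Converting to common denominator: 4
x = -42/4, y = -13/4
x - y = -21/2 - -13/4 = -29/4

-29/4


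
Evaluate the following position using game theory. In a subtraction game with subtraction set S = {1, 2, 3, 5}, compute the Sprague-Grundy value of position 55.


The subtraction set is S = {1, 2, 3, 5}.
G(k) = mex{ G(k - s) : s in S, s <= k }. We compute iteratively: G(0) = 0.
G(1) = mex({0}) = 1
G(2) = mex({0, 1}) = 2
G(3) = mex({0, 1, 2}) = 3
G(4) = mex({1, 2, 3}) = 0
G(5) = mex({0, 2, 3}) = 1
G(6) = mex({0, 1, 3}) = 2
G(7) = mex({0, 1, 2}) = 3
G(8) = mex({1, 2, 3}) = 0
Observe that G(4)..G(8) = 0, 1, 2, 3, 0 repeats G(0)..G(4) = 0, 1, 2, 3, 0.
For k >= max(S) = 5, G(k) is determined by the previous 5 values G(k-5)..G(k-1); a window of 5 consecutive values has recurred shifted by 4, so by induction G(k + 4) = G(k) for all k >= 0: the sequence is periodic from the start with period 4.
One period: G(0..3) = 0, 1, 2, 3.
55 mod 4 = 3, so G(55) = G(3) = 3.

3


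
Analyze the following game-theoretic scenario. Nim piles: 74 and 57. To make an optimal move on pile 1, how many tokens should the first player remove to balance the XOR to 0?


Piles: 74 and 57
Current XOR: 74 XOR 57 = 115 (non-zero, so this is an N-position).
To make the XOR zero, we need to find a move that balances the piles.
For pile 1 (size 74): target = 74 XOR 115 = 57
We reduce pile 1 from 74 to 57.
Tokens removed: 74 - 57 = 17
Verification: 57 XOR 57 = 0

17


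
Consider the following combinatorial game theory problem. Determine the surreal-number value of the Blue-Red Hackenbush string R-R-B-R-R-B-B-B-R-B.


Edges (from ground): R-R-B-R-R-B-B-B-R-B
By Berlekamp's sign-expansion rule, a Blue-Red Hackenbush stalk has the value of the surreal number whose sign sequence is the edge sequence with B -> + and R -> -.
Sign sequence: --+--+++-+
Trace the sign expansion in the surreal number tree, starting from 0:
Edge 1: R (sign -) -> bounds (-inf, 0), value = -1
Edge 2: R (sign -) -> bounds (-inf, -1), value = -2
Edge 3: B (sign +) -> bounds (-2, -1), value = -3/2
Edge 4: R (sign -) -> bounds (-2, -3/2), value = -7/4
Edge 5: R (sign -) -> bounds (-2, -7/4), value = -15/8
Edge 6: B (sign +) -> bounds (-15/8, -7/4), value = -29/16
Edge 7: B (sign +) -> bounds (-29/16, -7/4), value = -57/32
Edge 8: B (sign +) -> bounds (-57/32, -7/4), value = -113/64
Edge 9: R (sign -) -> bounds (-57/32, -113/64), value = -227/128
Edge 10: B (sign +) -> bounds (-227/128, -113/64), value = -453/256
Game value = -453/256

-453/256


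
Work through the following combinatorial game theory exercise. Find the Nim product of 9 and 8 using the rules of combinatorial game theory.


Nim multiplication is bilinear over XOR: (u XOR v) * w = (u*w) XOR (v*w).
So we split each operand into its bit components and XOR the pairwise Nim products.
9 = 1 + 8 (as XOR of powers of 2).
8 = 8 (as XOR of powers of 2).
Using the standard Nim-product table on single bits:
  2*2 = 3,   2*4 = 8,   2*8 = 12,
  4*4 = 6,   4*8 = 11,  8*8 = 13,
and  1*x = x (identity), k*l = l*k (commutative).
Pairwise Nim products:
  1 * 8 = 8
  8 * 8 = 13
XOR them: 8 XOR 13 = 5.
Result: 9 * 8 = 5 (in Nim).

5


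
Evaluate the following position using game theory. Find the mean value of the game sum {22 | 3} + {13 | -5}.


G1 = {22 | 3}, G2 = {13 | -5}
Each is a switch {a | b} with numbers a > b; its mean value is (a + b)/2, and mean value is additive over game sums: m(G1 + G2) = m(G1) + m(G2).
Mean of G1 = (22 + (3))/2 = 25/2 = 25/2
Mean of G2 = (13 + (-5))/2 = 8/2 = 4
Mean of G1 + G2 = 25/2 + 4 = 33/2

33/2


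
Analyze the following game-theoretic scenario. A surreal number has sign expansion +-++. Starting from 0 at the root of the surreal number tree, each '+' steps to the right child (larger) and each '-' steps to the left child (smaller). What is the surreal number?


Sign expansion: +-++
Rule: track bounds (lo, hi), initially (-inf, +inf). On '+', the current value becomes lo and we move to the simplest number in (value, hi): value + 1 if hi = +inf, otherwise the midpoint (value + hi)/2. On '-', the current value becomes hi and we move to value - 1 if lo = -inf, otherwise the midpoint (lo + value)/2.
Start at 0.
Step 1: sign = +, move right. Bounds: (0, +inf). Value = 1
Step 2: sign = -, move left. Bounds: (0, 1). Value = 1/2
Step 3: sign = +, move right. Bounds: (1/2, 1). Value = 3/4
Step 4: sign = +, move right. Bounds: (3/4, 1). Value = 7/8
The surreal number with sign expansion +-++ is 7/8.

7/8


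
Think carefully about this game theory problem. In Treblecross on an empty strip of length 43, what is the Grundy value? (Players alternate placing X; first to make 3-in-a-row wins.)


Treblecross: place X on empty cells; 3-in-a-row wins.
Playing within two cells of an existing X lets the opponent win at once, so sensible play treats the cells i-2..i+2 around each X as dead. The player left with no safe cell loses, so this is a normal-play take-away game on strips of safe cells.
Placing X at cell i (0-indexed) of a strip of k safe cells leaves independent strips of sizes max(0, i-2) and max(0, k-i-3). Hence G(k) = mex{ G(max(0,i-2)) XOR G(max(0,k-i-3)) : 0 <= i < k }, with G(0) = 0.
G(1): splits (0,0):0^0=0 -> mex({0}) = 1
G(2): splits (0,0):0^0=0 -> mex({0}) = 1
G(3): splits (0,0):0^0=0 -> mex({0}) = 1
G(4): splits (0,1):0^1=1 (0,0):0^0=0 -> mex({0, 1}) = 2
G(5): splits (0,2):0^1=1 (0,1):0^1=1 (0,0):0^0=0 -> mex({0, 1}) = 2
G(6) = mex({1}) = 0
G(7) = mex({0, 1, 2}) = 3
G(8) = mex({0, 1, 2}) = 3
G(9) = mex({0, 2}) = 1
G(10) = mex({0, 2, 3}) = 1
G(11) = mex({0, 3}) = 1
G(12) = mex({1, 3}) = 0
G(13) = mex({0, 1, 2, 3}) = 4
G(14) = mex({0, 1, 2}) = 3
G(15) = mex({0, 1, 2}) = 3
G(16) = mex({0, 1, 2, 4}) = 3
G(17) = mex({0, 1, 3, 4}) = 2
G(18) = mex({0, 1, 3, 4}) = 2
G(19) = mex({0, 1, 3, 5}) = 2
G(20) = mex({0, 1, 2, 3, 5}) = 4
G(21) = mex({0, 1, 2, 3, 5}) = 4
G(22) = mex({1, 2, 6}) = 0
G(23) = mex({0, 1, 2, 3, 4, 6}) = 5
G(24) = mex({0, 1, 2, 3, 4}) = 5
G(25) = mex({0, 1, 3, 4, 7}) = 2
G(26) = mex({0, 1, 3, 4, 5, 7}) = 2
G(27) = mex({0, 1, 3, 5}) = 2
G(28) = mex({0, 1, 2, 5}) = 3
G(29) = mex({0, 1, 2, 4, 5, 6}) = 3
G(30) = mex({1, 2, 4, 6}) = 0
G(31) = mex({0, 1, 2, 3, 4, 6}) = 5
G(32) = mex({1, 2, 3, 4, 7}) = 0
G(33) = mex({0, 3, 7}) = 1
G(34) = mex({0, 2, 3, 5, 7}) = 1
G(35) = mex({0, 2, 3, 5, 6}) = 1
G(36) = mex({0, 1, 2, 5, 6}) = 3
G(37) = mex({0, 1, 2, 4, 5, 6}) = 3
G(38) = mex({0, 1, 2, 4}) = 3
G(39) = mex({0, 1, 2, 3, 4, 7}) = 5
G(40) = mex({0, 1, 2, 3, 4, 5, 7}) = 6
G(41) = mex({0, 1, 2, 3, 5, 7}) = 4
G(42) = mex({0, 1, 2, 3, 5, 6, 7}) = 4
G(43) = mex({0, 2, 3, 5, 6}) = 1
Therefore G(43) = 1.

1


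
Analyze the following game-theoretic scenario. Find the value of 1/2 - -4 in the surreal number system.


x = 1/2, y = -4
Converting to common denominator: 2
x = 1/2, y = -8/2
x - y = 1/2 - -4 = 9/2

9/2


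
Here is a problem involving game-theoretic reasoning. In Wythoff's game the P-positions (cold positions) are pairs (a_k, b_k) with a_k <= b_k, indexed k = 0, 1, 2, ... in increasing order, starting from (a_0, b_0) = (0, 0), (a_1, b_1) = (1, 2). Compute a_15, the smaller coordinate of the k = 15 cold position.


By Wythoff's theorem, a_k = floor(k * phi) and b_k = floor(k * phi^2) = a_k + k, where phi = (1 + sqrt(5))/2 is the golden ratio.
phi = (1 + sqrt(5))/2 = 1.618034
k = 15
k * phi = 15 * 1.618034 = 24.270510
a_15 = floor(k * phi) = 24

24


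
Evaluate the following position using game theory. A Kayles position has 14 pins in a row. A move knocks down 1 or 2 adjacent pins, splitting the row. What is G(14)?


Kayles: a move removes 1 or 2 adjacent pins from a contiguous row.
Removing pins from a row of k leaves two independent rows (a, b) with a + b = k - 1 (one pin) or a + b = k - 2 (two pins); an end removal gives a = 0.
By Sprague-Grundy, G(k) = mex{ G(a) XOR G(b) } over all these splits. G(0) = 0.
G(1): splits (0,0):0^0=0 -> mex({0}) = 1
G(2): splits (0,1):0^1=1 (0,0):0^0=0 -> mex({0, 1}) = 2
G(3): splits (0,2):0^2=2 (1,1):1^1=0 (0,1):0^1=1 -> mex({0, 1, 2}) = 3
G(4): splits (0,3):0^3=3 (1,2):1^2=3 (0,2):0^2=2 (1,1):1^1=0 -> mex({0, 2, 3}) = 1
G(5): splits (0,4):0^1=1 (1,3):1^3=2 (2,2):2^2=0 (0,3):0^3=3 (1,2):1^2=3 -> mex({0, 1, 2, 3}) = 4
G(6) = mex({0, 1, 2, 4}) = 3
G(7) = mex({0, 1, 3, 4, 5}) = 2
G(8) = mex({0, 2, 3, 5, 6}) = 1
G(9) = mex({0, 1, 2, 3, 6, 7}) = 4
G(10) = mex({0, 1, 3, 4, 5, 7}) = 2
G(11) = mex({0, 1, 2, 3, 4, 5}) = 6
G(12) = mex({0, 1, 2, 3, 5, 6, 7}) = 4
G(13) = mex({0, 2, 3, 4, 6, 7}) = 1
G(14) = mex({0, 1, 4, 5, 6, 7}) = 2
Therefore G(14) = 2.

2


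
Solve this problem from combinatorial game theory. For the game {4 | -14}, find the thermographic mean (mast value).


Game = {4 | -14}, a switch {a | b} with numbers a > b.
Its thermograph has left wall a - t and right wall b + t, which meet at t = (a - b)/2, where both equal (a + b)/2. So the mast (mean value) is at (a + b)/2.
Mean = (4 + (-14))/2 = -10/2 = -5

-5


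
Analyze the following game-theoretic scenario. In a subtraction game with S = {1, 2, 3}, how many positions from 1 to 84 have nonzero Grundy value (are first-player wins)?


Subtraction set S = {1, 2, 3}, so G(n) = n mod 4.
G(n) = 0 when n is a multiple of 4.
Multiples of 4 in [1, 84]: 21
N-positions (nonzero Grundy) = 84 - 21 = 63

63


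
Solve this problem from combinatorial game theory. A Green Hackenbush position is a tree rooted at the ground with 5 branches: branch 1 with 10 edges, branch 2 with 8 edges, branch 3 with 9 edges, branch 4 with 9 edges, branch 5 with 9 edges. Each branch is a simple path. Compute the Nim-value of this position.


The tree has 5 branches from the ground vertex.
In Green Hackenbush, the Nim-value of a simple path of length k is k.
Branch 1: length 10, Nim-value = 10
Branch 2: length 8, Nim-value = 8
Branch 3: length 9, Nim-value = 9
Branch 4: length 9, Nim-value = 9
Branch 5: length 9, Nim-value = 9
Total Nim-value = XOR of all branch values:
0 XOR 10 = 10
10 XOR 8 = 2
2 XOR 9 = 11
11 XOR 9 = 2
2 XOR 9 = 11
Nim-value of the tree = 11

11


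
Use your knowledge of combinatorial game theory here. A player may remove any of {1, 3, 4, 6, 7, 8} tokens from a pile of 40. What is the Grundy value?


The subtraction set is S = {1, 3, 4, 6, 7, 8}.
G(k) = mex{ G(k - s) : s in S, s <= k }. We compute iteratively: G(0) = 0.
G(1) = mex({0}) = 1
G(2) = mex({1}) = 0
G(3) = mex({0}) = 1
G(4) = mex({0, 1}) = 2
G(5) = mex({0, 1, 2}) = 3
G(6) = mex({0, 1, 3}) = 2
G(7) = mex({0, 1, 2}) = 3
G(8) = mex({0, 1, 2, 3}) = 4
G(9) = mex({0, 1, 2, 3, 4}) = 5
G(10) = mex({0, 1, 2, 3, 5}) = 4
G(11) = mex({1, 2, 3, 4}) = 0
G(12) = mex({0, 2, 3, 4, 5}) = 1
G(13) = mex({1, 2, 3, 4, 5}) = 0
G(14) = mex({0, 2, 3, 4}) = 1
G(15) = mex({0, 1, 3, 4, 5}) = 2
G(16) = mex({0, 1, 2, 4, 5}) = 3
G(17) = mex({0, 1, 3, 4, 5}) = 2
G(18) = mex({0, 1, 2, 4}) = 3
Observe that G(11)..G(18) = 0, 1, 0, 1, 2, 3, 2, 3 repeats G(0)..G(7) = 0, 1, 0, 1, 2, 3, 2, 3.
For k >= max(S) = 8, G(k) is determined by the previous 8 values G(k-8)..G(k-1); a window of 8 consecutive values has recurred shifted by 11, so by induction G(k + 11) = G(k) for all k >= 0: the sequence is periodic from the start with period 11.
One period: G(0..10) = 0, 1, 0, 1, 2, 3, 2, 3, 4, 5, 4.
40 mod 11 = 7, so G(40) = G(7) = 3.

3


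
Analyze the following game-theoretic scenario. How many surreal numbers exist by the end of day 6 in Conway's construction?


Day 0: {|} = 0 is born. Count = 1.
Day n: the number of surreal numbers born by day n is 2^(n+1) - 1.
By day 0: 2^1 - 1 = 1
By day 1: 2^2 - 1 = 3
By day 2: 2^3 - 1 = 7
By day 3: 2^4 - 1 = 15
By day 4: 2^5 - 1 = 31
By day 5: 2^6 - 1 = 63
By day 6: 2^7 - 1 = 127
By day 6: 127 surreal numbers.

127


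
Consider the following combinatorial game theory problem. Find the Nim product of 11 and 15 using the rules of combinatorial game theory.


Nim multiplication is bilinear over XOR: (u XOR v) * w = (u*w) XOR (v*w).
So we split each operand into its bit components and XOR the pairwise Nim products.
11 = 1 + 2 + 8 (as XOR of powers of 2).
15 = 1 + 2 + 4 + 8 (as XOR of powers of 2).
Using the standard Nim-product table on single bits:
  2*2 = 3,   2*4 = 8,   2*8 = 12,
  4*4 = 6,   4*8 = 11,  8*8 = 13,
and  1*x = x (identity), k*l = l*k (commutative).
Pairwise Nim products:
  1 * 1 = 1
  1 * 2 = 2
  1 * 4 = 4
  1 * 8 = 8
  2 * 1 = 2
  2 * 2 = 3
  2 * 4 = 8
  2 * 8 = 12
  8 * 1 = 8
  8 * 2 = 12
  8 * 4 = 11
  8 * 8 = 13
XOR them: 1 XOR 2 XOR 4 XOR 8 XOR 2 XOR 3 XOR 8 XOR 12 XOR 8 XOR 12 XOR 11 XOR 13 = 8.
Result: 11 * 15 = 8 (in Nim).

8


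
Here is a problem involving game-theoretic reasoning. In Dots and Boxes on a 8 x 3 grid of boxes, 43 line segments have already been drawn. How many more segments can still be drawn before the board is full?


Grid: 8 x 3 boxes, i.e. 9 rows and 4 columns of dots.
Horizontal edges: (rows + 1) * cols = 9 * 3 = 27
Vertical edges: rows * (cols + 1) = 8 * 4 = 32
Total edges: 27 + 32 = 59
Edges drawn: 43
Remaining: 59 - 43 = 16

16


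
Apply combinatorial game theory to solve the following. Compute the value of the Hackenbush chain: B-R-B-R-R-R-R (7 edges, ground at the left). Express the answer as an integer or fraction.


Edges (from ground): B-R-B-R-R-R-R
By Berlekamp's sign-expansion rule, a Blue-Red Hackenbush stalk has the value of the surreal number whose sign sequence is the edge sequence with B -> + and R -> -.
Sign sequence: +-+----
Trace the sign expansion in the surreal number tree, starting from 0:
Edge 1: B (sign +) -> bounds (0, +inf), value = 1
Edge 2: R (sign -) -> bounds (0, 1), value = 1/2
Edge 3: B (sign +) -> bounds (1/2, 1), value = 3/4
Edge 4: R (sign -) -> bounds (1/2, 3/4), value = 5/8
Edge 5: R (sign -) -> bounds (1/2, 5/8), value = 9/16
Edge 6: R (sign -) -> bounds (1/2, 9/16), value = 17/32
Edge 7: R (sign -) -> bounds (1/2, 17/32), value = 33/64
Game value = 33/64

33/64


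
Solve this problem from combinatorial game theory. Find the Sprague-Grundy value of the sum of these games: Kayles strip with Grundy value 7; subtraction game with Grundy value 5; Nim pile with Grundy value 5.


By the Sprague-Grundy theorem, the Grundy value of a sum of games is the XOR of individual Grundy values.
Kayles strip: Grundy value = 7. Running XOR: 0 XOR 7 = 7
subtraction game: Grundy value = 5. Running XOR: 7 XOR 5 = 2
Nim pile: Grundy value = 5. Running XOR: 2 XOR 5 = 7
The combined Grundy value is 7.

7


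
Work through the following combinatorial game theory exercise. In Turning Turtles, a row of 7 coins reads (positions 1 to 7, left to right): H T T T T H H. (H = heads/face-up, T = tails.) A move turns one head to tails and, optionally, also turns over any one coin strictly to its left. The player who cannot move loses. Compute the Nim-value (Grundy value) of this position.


Coins: H T T T T H H
Key fact: a single head at position k behaves exactly like a Nim heap of size k (turning it to T and optionally flipping a coin at j < k corresponds to moving the heap from k to j, or to 0), and heads combine as a disjunctive sum (two heads at the same place would cancel, matching j XOR j = 0). So the Nim-value is the XOR of the 1-indexed positions of the heads.
Face-up positions (1-indexed): [1, 6, 7]
XOR 0 with 1: 0 XOR 1 = 1
XOR 1 with 6: 1 XOR 6 = 7
XOR 7 with 7: 7 XOR 7 = 0
Nim-value = 0

0


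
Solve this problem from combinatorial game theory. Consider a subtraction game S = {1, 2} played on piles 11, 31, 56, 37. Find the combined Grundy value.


Subtraction set: {1, 2}
For this subtraction set, G(n) = n mod 3 (period = max + 1 = 3).
Pile 1 (size 11): G(11) = 11 mod 3 = 2
Pile 2 (size 31): G(31) = 31 mod 3 = 1
Pile 3 (size 56): G(56) = 56 mod 3 = 2
Pile 4 (size 37): G(37) = 37 mod 3 = 1
Total Grundy value = XOR of all: 2 XOR 1 XOR 2 XOR 1 = 0

0


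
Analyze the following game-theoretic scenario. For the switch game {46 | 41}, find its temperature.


The game is {46 | 41}, a switch {a | b} with numbers a > b.
Cooling {a | b} by t gives {a - t | b + t}, which stops being hot when a - t = b + t, i.e. at t = (a - b)/2. So the temperature of a switch is (a - b)/2.
Temperature = (Left option - Right option) / 2
= (46 - (41)) / 2
= 5 / 2
= 5/2

5/2


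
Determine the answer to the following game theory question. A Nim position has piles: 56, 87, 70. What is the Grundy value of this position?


We need the XOR (exclusive or) of all pile sizes.
After XOR-ing pile 1 (size 56): 0 XOR 56 = 56
After XOR-ing pile 2 (size 87): 56 XOR 87 = 111
After XOR-ing pile 3 (size 70): 111 XOR 70 = 41
The Nim-value of this position is 41.

41


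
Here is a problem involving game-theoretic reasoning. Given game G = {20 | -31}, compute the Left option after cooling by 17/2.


Original game: {20 | -31} (a switch {a | b} with a > b).
Cooling by t (for t below the temperature (a - b)/2 = 51/2) taxes each move by t: {a | b} cooled by t is {a - t | b + t}.
Cooling amount: t = 17/2
Cooled Left option: 20 - 17/2 = 23/2
Cooled Right option: -31 + 17/2 = -45/2
Cooled game: {23/2 | -45/2}
Left option = 23/2

23/2


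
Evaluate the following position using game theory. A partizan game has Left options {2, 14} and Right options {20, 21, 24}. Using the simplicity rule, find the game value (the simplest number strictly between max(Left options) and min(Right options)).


Left options: {2, 14}, max = 14
Right options: {20, 21, 24}, min = 20
All options are numbers and max(Left) < min(Right), so by the simplicity theorem the value is the simplest (earliest-born) number strictly between 14 and 20.
Integers 15 through 19 all lie strictly between 14 and 20.
Among integers, the simplest (lowest birthday = smallest |n|; 0 is born on day 0, +-n on day n) is 15.
No non-integer in the interval can be simpler: if x is a non-integer in the interval, then floor(x) or ceil(x) also lies in the interval (the interval contains an integer), and both are proper prefixes of x's sign expansion, i.e. born earlier. So the game value is 15.
Game value = 15

15


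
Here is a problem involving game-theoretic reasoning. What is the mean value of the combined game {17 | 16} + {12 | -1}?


G1 = {17 | 16}, G2 = {12 | -1}
Each is a switch {a | b} with numbers a > b; its mean value is (a + b)/2, and mean value is additive over game sums: m(G1 + G2) = m(G1) + m(G2).
Mean of G1 = (17 + (16))/2 = 33/2 = 33/2
Mean of G2 = (12 + (-1))/2 = 11/2 = 11/2
Mean of G1 + G2 = 33/2 + 11/2 = 22

22


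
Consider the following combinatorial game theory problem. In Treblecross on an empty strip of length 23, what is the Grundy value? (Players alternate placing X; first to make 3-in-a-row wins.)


Treblecross: place X on empty cells; 3-in-a-row wins.
Playing within two cells of an existing X lets the opponent win at once, so sensible play treats the cells i-2..i+2 around each X as dead. The player left with no safe cell loses, so this is a normal-play take-away game on strips of safe cells.
Placing X at cell i (0-indexed) of a strip of k safe cells leaves independent strips of sizes max(0, i-2) and max(0, k-i-3). Hence G(k) = mex{ G(max(0,i-2)) XOR G(max(0,k-i-3)) : 0 <= i < k }, with G(0) = 0.
G(1): splits (0,0):0^0=0 -> mex({0}) = 1
G(2): splits (0,0):0^0=0 -> mex({0}) = 1
G(3): splits (0,0):0^0=0 -> mex({0}) = 1
G(4): splits (0,1):0^1=1 (0,0):0^0=0 -> mex({0, 1}) = 2
G(5): splits (0,2):0^1=1 (0,1):0^1=1 (0,0):0^0=0 -> mex({0, 1}) = 2
G(6) = mex({1}) = 0
G(7) = mex({0, 1, 2}) = 3
G(8) = mex({0, 1, 2}) = 3
G(9) = mex({0, 2}) = 1
G(10) = mex({0, 2, 3}) = 1
G(11) = mex({0, 3}) = 1
G(12) = mex({1, 3}) = 0
G(13) = mex({0, 1, 2, 3}) = 4
G(14) = mex({0, 1, 2}) = 3
G(15) = mex({0, 1, 2}) = 3
G(16) = mex({0, 1, 2, 4}) = 3
G(17) = mex({0, 1, 3, 4}) = 2
G(18) = mex({0, 1, 3, 4}) = 2
G(19) = mex({0, 1, 3, 5}) = 2
G(20) = mex({0, 1, 2, 3, 5}) = 4
G(21) = mex({0, 1, 2, 3, 5}) = 4
G(22) = mex({1, 2, 6}) = 0
G(23) = mex({0, 1, 2, 3, 4, 6}) = 5
Therefore G(23) = 5.

5


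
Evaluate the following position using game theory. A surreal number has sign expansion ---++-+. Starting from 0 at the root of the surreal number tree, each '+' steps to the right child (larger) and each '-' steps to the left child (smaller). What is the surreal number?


Sign expansion: ---++-+
Rule: track bounds (lo, hi), initially (-inf, +inf). On '+', the current value becomes lo and we move to the simplest number in (value, hi): value + 1 if hi = +inf, otherwise the midpoint (value + hi)/2. On '-', the current value becomes hi and we move to value - 1 if lo = -inf, otherwise the midpoint (lo + value)/2.
Start at 0.
Step 1: sign = -, move left. Bounds: (-inf, 0). Value = -1
Step 2: sign = -, move left. Bounds: (-inf, -1). Value = -2
Step 3: sign = -, move left. Bounds: (-inf, -2). Value = -3
Step 4: sign = +, move right. Bounds: (-3, -2). Value = -5/2
Step 5: sign = +, move right. Bounds: (-5/2, -2). Value = -9/4
Step 6: sign = -, move left. Bounds: (-5/2, -9/4). Value = -19/8
Step 7: sign = +, move right. Bounds: (-19/8, -9/4). Value = -37/16
The surreal number with sign expansion ---++-+ is -37/16.

-37/16


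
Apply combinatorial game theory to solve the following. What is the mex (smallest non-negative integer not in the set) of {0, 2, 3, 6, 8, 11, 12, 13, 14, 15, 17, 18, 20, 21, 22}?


Set = {0, 2, 3, 6, 8, 11, 12, 13, 14, 15, 17, 18, 20, 21, 22}
0 is in the set.
1 is NOT in the set. This is the mex.
mex = 1

1


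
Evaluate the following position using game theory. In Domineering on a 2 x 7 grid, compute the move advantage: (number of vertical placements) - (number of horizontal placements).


Board is 2 x 7 (rows x cols).
Left (vertical) placements: (rows-1) * cols = 1 * 7 = 7
Right (horizontal) placements: rows * (cols-1) = 2 * 6 = 12
Advantage = Left - Right = 7 - 12 = -5

-5


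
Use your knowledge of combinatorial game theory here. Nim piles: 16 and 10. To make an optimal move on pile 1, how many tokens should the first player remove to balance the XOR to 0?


Piles: 16 and 10
Current XOR: 16 XOR 10 = 26 (non-zero, so this is an N-position).
To make the XOR zero, we need to find a move that balances the piles.
For pile 1 (size 16): target = 16 XOR 26 = 10
We reduce pile 1 from 16 to 10.
Tokens removed: 16 - 10 = 6
Verification: 10 XOR 10 = 0

6


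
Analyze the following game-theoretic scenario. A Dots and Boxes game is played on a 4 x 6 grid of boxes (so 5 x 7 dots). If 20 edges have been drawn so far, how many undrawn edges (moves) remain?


Grid: 4 x 6 boxes, i.e. 5 rows and 7 columns of dots.
Horizontal edges: (rows + 1) * cols = 5 * 6 = 30
Vertical edges: rows * (cols + 1) = 4 * 7 = 28
Total edges: 30 + 28 = 58
Edges drawn: 20
Remaining: 58 - 20 = 38

38


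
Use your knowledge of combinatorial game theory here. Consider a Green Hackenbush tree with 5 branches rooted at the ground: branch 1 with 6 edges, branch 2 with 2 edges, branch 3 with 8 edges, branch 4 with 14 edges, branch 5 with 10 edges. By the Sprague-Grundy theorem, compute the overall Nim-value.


The tree has 5 branches from the ground vertex.
In Green Hackenbush, the Nim-value of a simple path of length k is k.
Branch 1: length 6, Nim-value = 6
Branch 2: length 2, Nim-value = 2
Branch 3: length 8, Nim-value = 8
Branch 4: length 14, Nim-value = 14
Branch 5: length 10, Nim-value = 10
Total Nim-value = XOR of all branch values:
0 XOR 6 = 6
6 XOR 2 = 4
4 XOR 8 = 12
12 XOR 14 = 2
2 XOR 10 = 8
Nim-value of the tree = 8

8


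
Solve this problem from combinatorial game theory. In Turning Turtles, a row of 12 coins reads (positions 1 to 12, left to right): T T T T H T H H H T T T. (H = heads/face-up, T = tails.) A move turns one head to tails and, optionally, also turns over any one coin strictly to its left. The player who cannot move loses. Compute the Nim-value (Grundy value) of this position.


Coins: T T T T H T H H H T T T
Key fact: a single head at position k behaves exactly like a Nim heap of size k (turning it to T and optionally flipping a coin at j < k corresponds to moving the heap from k to j, or to 0), and heads combine as a disjunctive sum (two heads at the same place would cancel, matching j XOR j = 0). So the Nim-value is the XOR of the 1-indexed positions of the heads.
Face-up positions (1-indexed): [5, 7, 8, 9]
XOR 0 with 5: 0 XOR 5 = 5
XOR 5 with 7: 5 XOR 7 = 2
XOR 2 with 8: 2 XOR 8 = 10
XOR 10 with 9: 10 XOR 9 = 3
Nim-value = 3

3


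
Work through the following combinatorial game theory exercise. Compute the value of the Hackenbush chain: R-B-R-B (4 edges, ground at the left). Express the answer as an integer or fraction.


Edges (from ground): R-B-R-B
By Berlekamp's sign-expansion rule, a Blue-Red Hackenbush stalk has the value of the surreal number whose sign sequence is the edge sequence with B -> + and R -> -.
Sign sequence: -+-+
Trace the sign expansion in the surreal number tree, starting from 0:
Edge 1: R (sign -) -> bounds (-inf, 0), value = -1
Edge 2: B (sign +) -> bounds (-1, 0), value = -1/2
Edge 3: R (sign -) -> bounds (-1, -1/2), value = -3/4
Edge 4: B (sign +) -> bounds (-3/4, -1/2), value = -5/8
Game value = -5/8

-5/8


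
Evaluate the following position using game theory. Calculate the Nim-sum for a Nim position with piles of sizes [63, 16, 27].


We need the XOR (exclusive or) of all pile sizes.
After XOR-ing pile 1 (size 63): 0 XOR 63 = 63
After XOR-ing pile 2 (size 16): 63 XOR 16 = 47
After XOR-ing pile 3 (size 27): 47 XOR 27 = 52
The Nim-value of this position is 52.

52


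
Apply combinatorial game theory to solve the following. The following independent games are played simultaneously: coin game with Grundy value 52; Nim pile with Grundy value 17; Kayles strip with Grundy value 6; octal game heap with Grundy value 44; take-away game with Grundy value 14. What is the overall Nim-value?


By the Sprague-Grundy theorem, the Grundy value of a sum of games is the XOR of individual Grundy values.
coin game: Grundy value = 52. Running XOR: 0 XOR 52 = 52
Nim pile: Grundy value = 17. Running XOR: 52 XOR 17 = 37
Kayles strip: Grundy value = 6. Running XOR: 37 XOR 6 = 35
octal game heap: Grundy value = 44. Running XOR: 35 XOR 44 = 15
take-away game: Grundy value = 14. Running XOR: 15 XOR 14 = 1
The combined Grundy value is 1.

1


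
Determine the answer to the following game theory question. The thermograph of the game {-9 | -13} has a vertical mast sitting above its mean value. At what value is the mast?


Game = {-9 | -13}, a switch {a | b} with numbers a > b.
Its thermograph has left wall a - t and right wall b + t, which meet at t = (a - b)/2, where both equal (a + b)/2. So the mast (mean value) is at (a + b)/2.
Mean = (-9 + (-13))/2 = -22/2 = -11

-11


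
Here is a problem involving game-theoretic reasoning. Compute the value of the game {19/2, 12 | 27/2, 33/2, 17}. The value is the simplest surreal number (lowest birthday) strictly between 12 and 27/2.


Left options: {19/2, 12}, max = 12
Right options: {27/2, 33/2, 17}, min = 27/2
All options are numbers and max(Left) < min(Right), so by the simplicity theorem the value is the simplest (earliest-born) number strictly between 12 and 27/2.
The only integer strictly between 12 and 27/2 is 13.
No non-integer in the interval can be simpler: if x is a non-integer in the interval, then floor(x) or ceil(x) also lies in the interval (the interval contains an integer), and both are proper prefixes of x's sign expansion, i.e. born earlier. So the game value is 13.
Game value = 13

13


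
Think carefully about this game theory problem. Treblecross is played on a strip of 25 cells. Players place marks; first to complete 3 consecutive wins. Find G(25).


Treblecross: place X on empty cells; 3-in-a-row wins.
Playing within two cells of an existing X lets the opponent win at once, so sensible play treats the cells i-2..i+2 around each X as dead. The player left with no safe cell loses, so this is a normal-play take-away game on strips of safe cells.
Placing X at cell i (0-indexed) of a strip of k safe cells leaves independent strips of sizes max(0, i-2) and max(0, k-i-3). Hence G(k) = mex{ G(max(0,i-2)) XOR G(max(0,k-i-3)) : 0 <= i < k }, with G(0) = 0.
G(1): splits (0,0):0^0=0 -> mex({0}) = 1
G(2): splits (0,0):0^0=0 -> mex({0}) = 1
G(3): splits (0,0):0^0=0 -> mex({0}) = 1
G(4): splits (0,1):0^1=1 (0,0):0^0=0 -> mex({0, 1}) = 2
G(5): splits (0,2):0^1=1 (0,1):0^1=1 (0,0):0^0=0 -> mex({0, 1}) = 2
G(6) = mex({1}) = 0
G(7) = mex({0, 1, 2}) = 3
G(8) = mex({0, 1, 2}) = 3
G(9) = mex({0, 2}) = 1
G(10) = mex({0, 2, 3}) = 1
G(11) = mex({0, 3}) = 1
G(12) = mex({1, 3}) = 0
G(13) = mex({0, 1, 2, 3}) = 4
G(14) = mex({0, 1, 2}) = 3
G(15) = mex({0, 1, 2}) = 3
G(16) = mex({0, 1, 2, 4}) = 3
G(17) = mex({0, 1, 3, 4}) = 2
G(18) = mex({0, 1, 3, 4}) = 2
G(19) = mex({0, 1, 3, 5}) = 2
G(20) = mex({0, 1, 2, 3, 5}) = 4
G(21) = mex({0, 1, 2, 3, 5}) = 4
G(22) = mex({1, 2, 6}) = 0
G(23) = mex({0, 1, 2, 3, 4, 6}) = 5
G(24) = mex({0, 1, 2, 3, 4}) = 5
G(25) = mex({0, 1, 3, 4, 7}) = 2
Therefore G(25) = 2.

2


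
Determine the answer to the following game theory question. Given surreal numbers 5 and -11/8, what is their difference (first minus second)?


x = 5, y = -11/8
Converting to common denominator: 8
x = 40/8, y = -11/8
x - y = 5 - -11/8 = 51/8

51/8


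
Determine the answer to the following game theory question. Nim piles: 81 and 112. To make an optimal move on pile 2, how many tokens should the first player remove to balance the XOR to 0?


Piles: 81 and 112
Current XOR: 81 XOR 112 = 33 (non-zero, so this is an N-position).
To make the XOR zero, we need to find a move that balances the piles.
For pile 2 (size 112): target = 112 XOR 33 = 81
We reduce pile 2 from 112 to 81.
Tokens removed: 112 - 81 = 31
Verification: 81 XOR 81 = 0

31


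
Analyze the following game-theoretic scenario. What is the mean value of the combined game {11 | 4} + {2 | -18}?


G1 = {11 | 4}, G2 = {2 | -18}
Each is a switch {a | b} with numbers a > b; its mean value is (a + b)/2, and mean value is additive over game sums: m(G1 + G2) = m(G1) + m(G2).
Mean of G1 = (11 + (4))/2 = 15/2 = 15/2
Mean of G2 = (2 + (-18))/2 = -16/2 = -8
Mean of G1 + G2 = 15/2 + -8 = -1/2

-1/2


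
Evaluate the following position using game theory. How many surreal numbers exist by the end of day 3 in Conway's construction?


Day 0: {|} = 0 is born. Count = 1.
Day n: the number of surreal numbers born by day n is 2^(n+1) - 1.
By day 0: 2^1 - 1 = 1
By day 1: 2^2 - 1 = 3
By day 2: 2^3 - 1 = 7
By day 3: 2^4 - 1 = 15
By day 3: 15 surreal numbers.

15


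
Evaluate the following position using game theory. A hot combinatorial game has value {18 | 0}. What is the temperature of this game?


The game is {18 | 0}, a switch {a | b} with numbers a > b.
Cooling {a | b} by t gives {a - t | b + t}, which stops being hot when a - t = b + t, i.e. at t = (a - b)/2. So the temperature of a switch is (a - b)/2.
Temperature = (Left option - Right option) / 2
= (18 - (0)) / 2
= 18 / 2
= 9

9


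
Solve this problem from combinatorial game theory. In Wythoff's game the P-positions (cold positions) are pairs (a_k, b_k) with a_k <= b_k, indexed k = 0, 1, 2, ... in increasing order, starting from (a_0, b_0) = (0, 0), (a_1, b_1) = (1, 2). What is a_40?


By Wythoff's theorem, a_k = floor(k * phi) and b_k = floor(k * phi^2) = a_k + k, where phi = (1 + sqrt(5))/2 is the golden ratio.
phi = (1 + sqrt(5))/2 = 1.618034
k = 40
k * phi = 40 * 1.618034 = 64.721360
a_40 = floor(k * phi) = 64

64


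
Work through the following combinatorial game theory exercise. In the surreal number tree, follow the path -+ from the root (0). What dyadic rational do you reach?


Sign expansion: -+
Rule: track bounds (lo, hi), initially (-inf, +inf). On '+', the current value becomes lo and we move to the simplest number in (value, hi): value + 1 if hi = +inf, otherwise the midpoint (value + hi)/2. On '-', the current value becomes hi and we move to value - 1 if lo = -inf, otherwise the midpoint (lo + value)/2.
Start at 0.
Step 1: sign = -, move left. Bounds: (-inf, 0). Value = -1
Step 2: sign = +, move right. Bounds: (-1, 0). Value = -1/2
The surreal number with sign expansion -+ is -1/2.

-1/2
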